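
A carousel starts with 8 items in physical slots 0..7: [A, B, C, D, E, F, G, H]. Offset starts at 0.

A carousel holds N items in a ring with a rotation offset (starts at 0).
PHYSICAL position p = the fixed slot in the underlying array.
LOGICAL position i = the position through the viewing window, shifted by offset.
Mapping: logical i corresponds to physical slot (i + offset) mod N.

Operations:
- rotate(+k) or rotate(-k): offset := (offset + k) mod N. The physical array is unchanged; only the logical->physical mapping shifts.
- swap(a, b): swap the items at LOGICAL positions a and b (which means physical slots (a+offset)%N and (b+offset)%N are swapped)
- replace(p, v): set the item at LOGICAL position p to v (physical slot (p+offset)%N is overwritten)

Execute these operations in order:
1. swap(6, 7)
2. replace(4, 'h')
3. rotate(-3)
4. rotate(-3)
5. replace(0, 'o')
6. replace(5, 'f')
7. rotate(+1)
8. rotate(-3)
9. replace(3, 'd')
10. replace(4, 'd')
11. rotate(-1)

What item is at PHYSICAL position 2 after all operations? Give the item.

After op 1 (swap(6, 7)): offset=0, physical=[A,B,C,D,E,F,H,G], logical=[A,B,C,D,E,F,H,G]
After op 2 (replace(4, 'h')): offset=0, physical=[A,B,C,D,h,F,H,G], logical=[A,B,C,D,h,F,H,G]
After op 3 (rotate(-3)): offset=5, physical=[A,B,C,D,h,F,H,G], logical=[F,H,G,A,B,C,D,h]
After op 4 (rotate(-3)): offset=2, physical=[A,B,C,D,h,F,H,G], logical=[C,D,h,F,H,G,A,B]
After op 5 (replace(0, 'o')): offset=2, physical=[A,B,o,D,h,F,H,G], logical=[o,D,h,F,H,G,A,B]
After op 6 (replace(5, 'f')): offset=2, physical=[A,B,o,D,h,F,H,f], logical=[o,D,h,F,H,f,A,B]
After op 7 (rotate(+1)): offset=3, physical=[A,B,o,D,h,F,H,f], logical=[D,h,F,H,f,A,B,o]
After op 8 (rotate(-3)): offset=0, physical=[A,B,o,D,h,F,H,f], logical=[A,B,o,D,h,F,H,f]
After op 9 (replace(3, 'd')): offset=0, physical=[A,B,o,d,h,F,H,f], logical=[A,B,o,d,h,F,H,f]
After op 10 (replace(4, 'd')): offset=0, physical=[A,B,o,d,d,F,H,f], logical=[A,B,o,d,d,F,H,f]
After op 11 (rotate(-1)): offset=7, physical=[A,B,o,d,d,F,H,f], logical=[f,A,B,o,d,d,F,H]

Answer: o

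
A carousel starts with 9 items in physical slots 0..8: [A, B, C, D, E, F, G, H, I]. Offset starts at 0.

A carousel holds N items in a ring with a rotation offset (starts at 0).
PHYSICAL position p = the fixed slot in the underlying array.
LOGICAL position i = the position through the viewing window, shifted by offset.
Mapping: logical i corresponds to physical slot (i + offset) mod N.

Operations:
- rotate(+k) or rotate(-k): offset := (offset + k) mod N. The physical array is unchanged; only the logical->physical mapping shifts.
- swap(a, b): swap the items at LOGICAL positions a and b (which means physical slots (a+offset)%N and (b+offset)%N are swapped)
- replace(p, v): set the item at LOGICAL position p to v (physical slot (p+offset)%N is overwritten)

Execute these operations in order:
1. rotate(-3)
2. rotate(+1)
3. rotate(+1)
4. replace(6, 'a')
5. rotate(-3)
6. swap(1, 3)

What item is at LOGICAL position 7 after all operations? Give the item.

After op 1 (rotate(-3)): offset=6, physical=[A,B,C,D,E,F,G,H,I], logical=[G,H,I,A,B,C,D,E,F]
After op 2 (rotate(+1)): offset=7, physical=[A,B,C,D,E,F,G,H,I], logical=[H,I,A,B,C,D,E,F,G]
After op 3 (rotate(+1)): offset=8, physical=[A,B,C,D,E,F,G,H,I], logical=[I,A,B,C,D,E,F,G,H]
After op 4 (replace(6, 'a')): offset=8, physical=[A,B,C,D,E,a,G,H,I], logical=[I,A,B,C,D,E,a,G,H]
After op 5 (rotate(-3)): offset=5, physical=[A,B,C,D,E,a,G,H,I], logical=[a,G,H,I,A,B,C,D,E]
After op 6 (swap(1, 3)): offset=5, physical=[A,B,C,D,E,a,I,H,G], logical=[a,I,H,G,A,B,C,D,E]

Answer: D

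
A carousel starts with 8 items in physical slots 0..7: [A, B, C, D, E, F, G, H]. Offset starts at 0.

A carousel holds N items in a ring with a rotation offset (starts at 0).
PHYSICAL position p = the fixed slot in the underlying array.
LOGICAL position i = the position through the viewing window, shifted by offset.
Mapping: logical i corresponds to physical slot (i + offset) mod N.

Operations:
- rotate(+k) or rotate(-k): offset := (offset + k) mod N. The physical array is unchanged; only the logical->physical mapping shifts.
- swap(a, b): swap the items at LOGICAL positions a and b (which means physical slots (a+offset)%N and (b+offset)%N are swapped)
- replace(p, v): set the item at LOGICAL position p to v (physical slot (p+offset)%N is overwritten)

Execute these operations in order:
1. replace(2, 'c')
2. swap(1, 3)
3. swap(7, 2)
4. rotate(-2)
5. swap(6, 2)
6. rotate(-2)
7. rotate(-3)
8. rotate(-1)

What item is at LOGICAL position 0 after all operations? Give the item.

After op 1 (replace(2, 'c')): offset=0, physical=[A,B,c,D,E,F,G,H], logical=[A,B,c,D,E,F,G,H]
After op 2 (swap(1, 3)): offset=0, physical=[A,D,c,B,E,F,G,H], logical=[A,D,c,B,E,F,G,H]
After op 3 (swap(7, 2)): offset=0, physical=[A,D,H,B,E,F,G,c], logical=[A,D,H,B,E,F,G,c]
After op 4 (rotate(-2)): offset=6, physical=[A,D,H,B,E,F,G,c], logical=[G,c,A,D,H,B,E,F]
After op 5 (swap(6, 2)): offset=6, physical=[E,D,H,B,A,F,G,c], logical=[G,c,E,D,H,B,A,F]
After op 6 (rotate(-2)): offset=4, physical=[E,D,H,B,A,F,G,c], logical=[A,F,G,c,E,D,H,B]
After op 7 (rotate(-3)): offset=1, physical=[E,D,H,B,A,F,G,c], logical=[D,H,B,A,F,G,c,E]
After op 8 (rotate(-1)): offset=0, physical=[E,D,H,B,A,F,G,c], logical=[E,D,H,B,A,F,G,c]

Answer: E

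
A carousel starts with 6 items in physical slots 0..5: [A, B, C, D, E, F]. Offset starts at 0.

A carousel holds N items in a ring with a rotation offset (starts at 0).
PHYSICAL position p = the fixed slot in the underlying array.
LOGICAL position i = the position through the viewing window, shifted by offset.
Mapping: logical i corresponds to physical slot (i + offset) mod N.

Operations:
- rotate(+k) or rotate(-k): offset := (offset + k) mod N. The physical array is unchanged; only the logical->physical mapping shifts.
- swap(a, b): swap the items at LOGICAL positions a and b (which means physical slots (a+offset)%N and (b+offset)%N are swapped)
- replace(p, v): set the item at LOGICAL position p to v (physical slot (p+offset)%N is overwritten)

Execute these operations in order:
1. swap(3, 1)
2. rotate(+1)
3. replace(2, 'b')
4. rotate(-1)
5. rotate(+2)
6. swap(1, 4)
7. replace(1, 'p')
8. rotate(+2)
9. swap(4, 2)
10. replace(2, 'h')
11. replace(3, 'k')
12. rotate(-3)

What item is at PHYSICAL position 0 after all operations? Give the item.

Answer: h

Derivation:
After op 1 (swap(3, 1)): offset=0, physical=[A,D,C,B,E,F], logical=[A,D,C,B,E,F]
After op 2 (rotate(+1)): offset=1, physical=[A,D,C,B,E,F], logical=[D,C,B,E,F,A]
After op 3 (replace(2, 'b')): offset=1, physical=[A,D,C,b,E,F], logical=[D,C,b,E,F,A]
After op 4 (rotate(-1)): offset=0, physical=[A,D,C,b,E,F], logical=[A,D,C,b,E,F]
After op 5 (rotate(+2)): offset=2, physical=[A,D,C,b,E,F], logical=[C,b,E,F,A,D]
After op 6 (swap(1, 4)): offset=2, physical=[b,D,C,A,E,F], logical=[C,A,E,F,b,D]
After op 7 (replace(1, 'p')): offset=2, physical=[b,D,C,p,E,F], logical=[C,p,E,F,b,D]
After op 8 (rotate(+2)): offset=4, physical=[b,D,C,p,E,F], logical=[E,F,b,D,C,p]
After op 9 (swap(4, 2)): offset=4, physical=[C,D,b,p,E,F], logical=[E,F,C,D,b,p]
After op 10 (replace(2, 'h')): offset=4, physical=[h,D,b,p,E,F], logical=[E,F,h,D,b,p]
After op 11 (replace(3, 'k')): offset=4, physical=[h,k,b,p,E,F], logical=[E,F,h,k,b,p]
After op 12 (rotate(-3)): offset=1, physical=[h,k,b,p,E,F], logical=[k,b,p,E,F,h]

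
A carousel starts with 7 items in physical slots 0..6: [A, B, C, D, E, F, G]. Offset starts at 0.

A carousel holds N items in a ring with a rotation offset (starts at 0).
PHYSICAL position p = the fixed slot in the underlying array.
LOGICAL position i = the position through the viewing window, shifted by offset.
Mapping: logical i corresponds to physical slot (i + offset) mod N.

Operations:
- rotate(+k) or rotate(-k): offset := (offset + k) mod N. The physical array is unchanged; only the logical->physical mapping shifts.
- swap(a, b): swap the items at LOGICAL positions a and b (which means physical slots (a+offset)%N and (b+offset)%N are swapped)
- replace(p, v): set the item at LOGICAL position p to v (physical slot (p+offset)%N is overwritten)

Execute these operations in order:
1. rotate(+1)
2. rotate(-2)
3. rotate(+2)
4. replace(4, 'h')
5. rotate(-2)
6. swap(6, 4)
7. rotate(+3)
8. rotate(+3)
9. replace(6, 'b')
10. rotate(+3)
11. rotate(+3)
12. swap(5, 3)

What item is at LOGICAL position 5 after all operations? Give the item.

After op 1 (rotate(+1)): offset=1, physical=[A,B,C,D,E,F,G], logical=[B,C,D,E,F,G,A]
After op 2 (rotate(-2)): offset=6, physical=[A,B,C,D,E,F,G], logical=[G,A,B,C,D,E,F]
After op 3 (rotate(+2)): offset=1, physical=[A,B,C,D,E,F,G], logical=[B,C,D,E,F,G,A]
After op 4 (replace(4, 'h')): offset=1, physical=[A,B,C,D,E,h,G], logical=[B,C,D,E,h,G,A]
After op 5 (rotate(-2)): offset=6, physical=[A,B,C,D,E,h,G], logical=[G,A,B,C,D,E,h]
After op 6 (swap(6, 4)): offset=6, physical=[A,B,C,h,E,D,G], logical=[G,A,B,C,h,E,D]
After op 7 (rotate(+3)): offset=2, physical=[A,B,C,h,E,D,G], logical=[C,h,E,D,G,A,B]
After op 8 (rotate(+3)): offset=5, physical=[A,B,C,h,E,D,G], logical=[D,G,A,B,C,h,E]
After op 9 (replace(6, 'b')): offset=5, physical=[A,B,C,h,b,D,G], logical=[D,G,A,B,C,h,b]
After op 10 (rotate(+3)): offset=1, physical=[A,B,C,h,b,D,G], logical=[B,C,h,b,D,G,A]
After op 11 (rotate(+3)): offset=4, physical=[A,B,C,h,b,D,G], logical=[b,D,G,A,B,C,h]
After op 12 (swap(5, 3)): offset=4, physical=[C,B,A,h,b,D,G], logical=[b,D,G,C,B,A,h]

Answer: A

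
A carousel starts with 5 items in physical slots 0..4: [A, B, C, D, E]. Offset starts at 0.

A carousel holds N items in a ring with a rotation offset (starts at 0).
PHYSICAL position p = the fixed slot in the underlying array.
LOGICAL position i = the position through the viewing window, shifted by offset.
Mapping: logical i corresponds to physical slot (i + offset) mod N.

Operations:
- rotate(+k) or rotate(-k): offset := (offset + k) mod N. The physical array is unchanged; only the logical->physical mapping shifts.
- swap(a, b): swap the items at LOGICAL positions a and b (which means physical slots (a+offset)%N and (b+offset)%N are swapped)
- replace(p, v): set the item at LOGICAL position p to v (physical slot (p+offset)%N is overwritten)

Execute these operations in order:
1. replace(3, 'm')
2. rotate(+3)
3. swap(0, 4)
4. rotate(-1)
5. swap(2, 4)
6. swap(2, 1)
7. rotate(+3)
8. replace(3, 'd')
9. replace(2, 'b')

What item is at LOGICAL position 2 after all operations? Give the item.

Answer: b

Derivation:
After op 1 (replace(3, 'm')): offset=0, physical=[A,B,C,m,E], logical=[A,B,C,m,E]
After op 2 (rotate(+3)): offset=3, physical=[A,B,C,m,E], logical=[m,E,A,B,C]
After op 3 (swap(0, 4)): offset=3, physical=[A,B,m,C,E], logical=[C,E,A,B,m]
After op 4 (rotate(-1)): offset=2, physical=[A,B,m,C,E], logical=[m,C,E,A,B]
After op 5 (swap(2, 4)): offset=2, physical=[A,E,m,C,B], logical=[m,C,B,A,E]
After op 6 (swap(2, 1)): offset=2, physical=[A,E,m,B,C], logical=[m,B,C,A,E]
After op 7 (rotate(+3)): offset=0, physical=[A,E,m,B,C], logical=[A,E,m,B,C]
After op 8 (replace(3, 'd')): offset=0, physical=[A,E,m,d,C], logical=[A,E,m,d,C]
After op 9 (replace(2, 'b')): offset=0, physical=[A,E,b,d,C], logical=[A,E,b,d,C]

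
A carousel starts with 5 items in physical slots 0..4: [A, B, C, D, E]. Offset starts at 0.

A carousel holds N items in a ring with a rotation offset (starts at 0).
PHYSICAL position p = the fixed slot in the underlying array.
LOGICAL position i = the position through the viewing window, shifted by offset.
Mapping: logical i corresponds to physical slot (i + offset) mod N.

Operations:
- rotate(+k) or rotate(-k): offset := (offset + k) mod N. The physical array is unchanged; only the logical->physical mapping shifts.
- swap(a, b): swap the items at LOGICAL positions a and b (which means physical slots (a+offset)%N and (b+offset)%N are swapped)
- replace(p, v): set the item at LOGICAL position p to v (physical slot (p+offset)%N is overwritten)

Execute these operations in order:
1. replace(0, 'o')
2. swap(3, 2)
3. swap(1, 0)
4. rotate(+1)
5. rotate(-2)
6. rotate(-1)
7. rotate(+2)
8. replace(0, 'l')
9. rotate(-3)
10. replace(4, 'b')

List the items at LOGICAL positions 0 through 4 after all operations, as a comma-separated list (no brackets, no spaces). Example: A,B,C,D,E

After op 1 (replace(0, 'o')): offset=0, physical=[o,B,C,D,E], logical=[o,B,C,D,E]
After op 2 (swap(3, 2)): offset=0, physical=[o,B,D,C,E], logical=[o,B,D,C,E]
After op 3 (swap(1, 0)): offset=0, physical=[B,o,D,C,E], logical=[B,o,D,C,E]
After op 4 (rotate(+1)): offset=1, physical=[B,o,D,C,E], logical=[o,D,C,E,B]
After op 5 (rotate(-2)): offset=4, physical=[B,o,D,C,E], logical=[E,B,o,D,C]
After op 6 (rotate(-1)): offset=3, physical=[B,o,D,C,E], logical=[C,E,B,o,D]
After op 7 (rotate(+2)): offset=0, physical=[B,o,D,C,E], logical=[B,o,D,C,E]
After op 8 (replace(0, 'l')): offset=0, physical=[l,o,D,C,E], logical=[l,o,D,C,E]
After op 9 (rotate(-3)): offset=2, physical=[l,o,D,C,E], logical=[D,C,E,l,o]
After op 10 (replace(4, 'b')): offset=2, physical=[l,b,D,C,E], logical=[D,C,E,l,b]

Answer: D,C,E,l,b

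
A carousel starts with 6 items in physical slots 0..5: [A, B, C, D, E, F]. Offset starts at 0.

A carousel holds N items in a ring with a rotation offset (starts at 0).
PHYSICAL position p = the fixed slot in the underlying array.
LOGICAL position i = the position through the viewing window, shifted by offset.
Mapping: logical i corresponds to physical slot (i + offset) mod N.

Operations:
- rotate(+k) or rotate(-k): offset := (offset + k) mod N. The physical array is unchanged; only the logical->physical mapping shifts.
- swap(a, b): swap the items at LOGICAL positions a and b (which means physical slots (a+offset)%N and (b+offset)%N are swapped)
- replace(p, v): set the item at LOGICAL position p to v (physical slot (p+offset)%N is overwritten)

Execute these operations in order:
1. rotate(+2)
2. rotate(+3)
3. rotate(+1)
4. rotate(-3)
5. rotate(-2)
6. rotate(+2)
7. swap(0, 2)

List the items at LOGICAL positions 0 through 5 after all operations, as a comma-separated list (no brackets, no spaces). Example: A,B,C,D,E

Answer: F,E,D,A,B,C

Derivation:
After op 1 (rotate(+2)): offset=2, physical=[A,B,C,D,E,F], logical=[C,D,E,F,A,B]
After op 2 (rotate(+3)): offset=5, physical=[A,B,C,D,E,F], logical=[F,A,B,C,D,E]
After op 3 (rotate(+1)): offset=0, physical=[A,B,C,D,E,F], logical=[A,B,C,D,E,F]
After op 4 (rotate(-3)): offset=3, physical=[A,B,C,D,E,F], logical=[D,E,F,A,B,C]
After op 5 (rotate(-2)): offset=1, physical=[A,B,C,D,E,F], logical=[B,C,D,E,F,A]
After op 6 (rotate(+2)): offset=3, physical=[A,B,C,D,E,F], logical=[D,E,F,A,B,C]
After op 7 (swap(0, 2)): offset=3, physical=[A,B,C,F,E,D], logical=[F,E,D,A,B,C]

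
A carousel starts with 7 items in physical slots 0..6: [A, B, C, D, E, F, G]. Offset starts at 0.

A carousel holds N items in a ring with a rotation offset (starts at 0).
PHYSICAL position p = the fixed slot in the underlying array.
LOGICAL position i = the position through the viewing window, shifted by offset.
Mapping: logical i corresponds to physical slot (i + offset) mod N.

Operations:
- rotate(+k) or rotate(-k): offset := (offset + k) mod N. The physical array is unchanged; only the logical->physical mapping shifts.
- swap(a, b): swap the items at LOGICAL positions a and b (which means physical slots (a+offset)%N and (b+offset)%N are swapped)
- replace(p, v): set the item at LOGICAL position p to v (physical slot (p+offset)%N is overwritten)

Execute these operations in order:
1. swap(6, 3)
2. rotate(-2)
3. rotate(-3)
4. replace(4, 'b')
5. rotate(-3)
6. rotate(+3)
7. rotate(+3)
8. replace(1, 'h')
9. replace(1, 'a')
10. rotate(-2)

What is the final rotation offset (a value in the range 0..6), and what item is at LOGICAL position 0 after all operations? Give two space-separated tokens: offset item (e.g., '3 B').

Answer: 3 G

Derivation:
After op 1 (swap(6, 3)): offset=0, physical=[A,B,C,G,E,F,D], logical=[A,B,C,G,E,F,D]
After op 2 (rotate(-2)): offset=5, physical=[A,B,C,G,E,F,D], logical=[F,D,A,B,C,G,E]
After op 3 (rotate(-3)): offset=2, physical=[A,B,C,G,E,F,D], logical=[C,G,E,F,D,A,B]
After op 4 (replace(4, 'b')): offset=2, physical=[A,B,C,G,E,F,b], logical=[C,G,E,F,b,A,B]
After op 5 (rotate(-3)): offset=6, physical=[A,B,C,G,E,F,b], logical=[b,A,B,C,G,E,F]
After op 6 (rotate(+3)): offset=2, physical=[A,B,C,G,E,F,b], logical=[C,G,E,F,b,A,B]
After op 7 (rotate(+3)): offset=5, physical=[A,B,C,G,E,F,b], logical=[F,b,A,B,C,G,E]
After op 8 (replace(1, 'h')): offset=5, physical=[A,B,C,G,E,F,h], logical=[F,h,A,B,C,G,E]
After op 9 (replace(1, 'a')): offset=5, physical=[A,B,C,G,E,F,a], logical=[F,a,A,B,C,G,E]
After op 10 (rotate(-2)): offset=3, physical=[A,B,C,G,E,F,a], logical=[G,E,F,a,A,B,C]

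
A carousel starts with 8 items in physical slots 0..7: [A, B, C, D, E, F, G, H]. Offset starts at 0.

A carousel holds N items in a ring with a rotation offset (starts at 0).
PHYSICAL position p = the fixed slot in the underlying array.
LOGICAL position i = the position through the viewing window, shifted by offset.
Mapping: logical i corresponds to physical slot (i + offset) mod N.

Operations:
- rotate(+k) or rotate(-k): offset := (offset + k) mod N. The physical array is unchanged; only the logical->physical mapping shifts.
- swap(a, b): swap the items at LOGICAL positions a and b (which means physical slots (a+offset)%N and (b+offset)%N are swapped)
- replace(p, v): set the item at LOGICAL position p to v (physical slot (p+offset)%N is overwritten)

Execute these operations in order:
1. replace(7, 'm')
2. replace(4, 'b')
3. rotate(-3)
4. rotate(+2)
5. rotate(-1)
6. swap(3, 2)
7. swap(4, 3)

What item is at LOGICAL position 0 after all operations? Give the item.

Answer: G

Derivation:
After op 1 (replace(7, 'm')): offset=0, physical=[A,B,C,D,E,F,G,m], logical=[A,B,C,D,E,F,G,m]
After op 2 (replace(4, 'b')): offset=0, physical=[A,B,C,D,b,F,G,m], logical=[A,B,C,D,b,F,G,m]
After op 3 (rotate(-3)): offset=5, physical=[A,B,C,D,b,F,G,m], logical=[F,G,m,A,B,C,D,b]
After op 4 (rotate(+2)): offset=7, physical=[A,B,C,D,b,F,G,m], logical=[m,A,B,C,D,b,F,G]
After op 5 (rotate(-1)): offset=6, physical=[A,B,C,D,b,F,G,m], logical=[G,m,A,B,C,D,b,F]
After op 6 (swap(3, 2)): offset=6, physical=[B,A,C,D,b,F,G,m], logical=[G,m,B,A,C,D,b,F]
After op 7 (swap(4, 3)): offset=6, physical=[B,C,A,D,b,F,G,m], logical=[G,m,B,C,A,D,b,F]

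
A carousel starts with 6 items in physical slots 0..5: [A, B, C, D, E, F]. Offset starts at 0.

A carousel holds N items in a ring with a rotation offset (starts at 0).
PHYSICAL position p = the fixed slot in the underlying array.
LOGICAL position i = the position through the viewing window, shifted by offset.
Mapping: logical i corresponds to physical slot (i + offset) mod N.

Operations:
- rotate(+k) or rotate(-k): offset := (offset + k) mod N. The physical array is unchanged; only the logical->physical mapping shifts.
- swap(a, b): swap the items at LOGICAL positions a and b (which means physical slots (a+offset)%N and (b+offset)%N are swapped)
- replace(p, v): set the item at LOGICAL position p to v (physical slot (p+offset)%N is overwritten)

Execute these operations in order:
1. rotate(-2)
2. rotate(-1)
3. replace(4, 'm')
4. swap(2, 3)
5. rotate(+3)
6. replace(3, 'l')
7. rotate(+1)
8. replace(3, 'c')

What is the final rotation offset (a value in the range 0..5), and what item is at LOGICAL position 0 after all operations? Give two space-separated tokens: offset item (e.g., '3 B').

After op 1 (rotate(-2)): offset=4, physical=[A,B,C,D,E,F], logical=[E,F,A,B,C,D]
After op 2 (rotate(-1)): offset=3, physical=[A,B,C,D,E,F], logical=[D,E,F,A,B,C]
After op 3 (replace(4, 'm')): offset=3, physical=[A,m,C,D,E,F], logical=[D,E,F,A,m,C]
After op 4 (swap(2, 3)): offset=3, physical=[F,m,C,D,E,A], logical=[D,E,A,F,m,C]
After op 5 (rotate(+3)): offset=0, physical=[F,m,C,D,E,A], logical=[F,m,C,D,E,A]
After op 6 (replace(3, 'l')): offset=0, physical=[F,m,C,l,E,A], logical=[F,m,C,l,E,A]
After op 7 (rotate(+1)): offset=1, physical=[F,m,C,l,E,A], logical=[m,C,l,E,A,F]
After op 8 (replace(3, 'c')): offset=1, physical=[F,m,C,l,c,A], logical=[m,C,l,c,A,F]

Answer: 1 m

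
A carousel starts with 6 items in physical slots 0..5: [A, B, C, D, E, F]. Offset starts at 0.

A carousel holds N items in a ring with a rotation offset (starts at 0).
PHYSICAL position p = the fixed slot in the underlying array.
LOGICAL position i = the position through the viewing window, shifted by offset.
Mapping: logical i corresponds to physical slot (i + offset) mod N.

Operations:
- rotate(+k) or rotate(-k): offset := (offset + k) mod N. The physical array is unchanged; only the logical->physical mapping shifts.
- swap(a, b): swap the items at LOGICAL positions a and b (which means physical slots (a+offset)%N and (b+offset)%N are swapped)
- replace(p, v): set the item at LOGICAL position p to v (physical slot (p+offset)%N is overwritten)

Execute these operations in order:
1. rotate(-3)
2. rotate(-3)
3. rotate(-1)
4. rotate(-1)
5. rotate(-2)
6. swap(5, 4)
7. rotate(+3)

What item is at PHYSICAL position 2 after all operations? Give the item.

Answer: C

Derivation:
After op 1 (rotate(-3)): offset=3, physical=[A,B,C,D,E,F], logical=[D,E,F,A,B,C]
After op 2 (rotate(-3)): offset=0, physical=[A,B,C,D,E,F], logical=[A,B,C,D,E,F]
After op 3 (rotate(-1)): offset=5, physical=[A,B,C,D,E,F], logical=[F,A,B,C,D,E]
After op 4 (rotate(-1)): offset=4, physical=[A,B,C,D,E,F], logical=[E,F,A,B,C,D]
After op 5 (rotate(-2)): offset=2, physical=[A,B,C,D,E,F], logical=[C,D,E,F,A,B]
After op 6 (swap(5, 4)): offset=2, physical=[B,A,C,D,E,F], logical=[C,D,E,F,B,A]
After op 7 (rotate(+3)): offset=5, physical=[B,A,C,D,E,F], logical=[F,B,A,C,D,E]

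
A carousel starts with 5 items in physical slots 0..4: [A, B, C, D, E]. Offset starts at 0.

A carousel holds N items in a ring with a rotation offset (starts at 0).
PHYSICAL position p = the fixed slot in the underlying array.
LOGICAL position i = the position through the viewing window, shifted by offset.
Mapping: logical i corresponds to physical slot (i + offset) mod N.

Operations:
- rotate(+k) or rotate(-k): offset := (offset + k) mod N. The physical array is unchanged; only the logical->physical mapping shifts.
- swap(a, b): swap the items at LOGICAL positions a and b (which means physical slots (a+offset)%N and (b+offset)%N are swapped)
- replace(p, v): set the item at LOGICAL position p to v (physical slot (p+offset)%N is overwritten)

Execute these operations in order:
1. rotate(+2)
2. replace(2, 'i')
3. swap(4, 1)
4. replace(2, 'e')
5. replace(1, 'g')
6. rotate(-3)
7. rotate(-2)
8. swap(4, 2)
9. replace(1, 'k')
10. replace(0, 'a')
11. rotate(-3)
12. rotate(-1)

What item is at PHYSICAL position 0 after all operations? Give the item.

Answer: A

Derivation:
After op 1 (rotate(+2)): offset=2, physical=[A,B,C,D,E], logical=[C,D,E,A,B]
After op 2 (replace(2, 'i')): offset=2, physical=[A,B,C,D,i], logical=[C,D,i,A,B]
After op 3 (swap(4, 1)): offset=2, physical=[A,D,C,B,i], logical=[C,B,i,A,D]
After op 4 (replace(2, 'e')): offset=2, physical=[A,D,C,B,e], logical=[C,B,e,A,D]
After op 5 (replace(1, 'g')): offset=2, physical=[A,D,C,g,e], logical=[C,g,e,A,D]
After op 6 (rotate(-3)): offset=4, physical=[A,D,C,g,e], logical=[e,A,D,C,g]
After op 7 (rotate(-2)): offset=2, physical=[A,D,C,g,e], logical=[C,g,e,A,D]
After op 8 (swap(4, 2)): offset=2, physical=[A,e,C,g,D], logical=[C,g,D,A,e]
After op 9 (replace(1, 'k')): offset=2, physical=[A,e,C,k,D], logical=[C,k,D,A,e]
After op 10 (replace(0, 'a')): offset=2, physical=[A,e,a,k,D], logical=[a,k,D,A,e]
After op 11 (rotate(-3)): offset=4, physical=[A,e,a,k,D], logical=[D,A,e,a,k]
After op 12 (rotate(-1)): offset=3, physical=[A,e,a,k,D], logical=[k,D,A,e,a]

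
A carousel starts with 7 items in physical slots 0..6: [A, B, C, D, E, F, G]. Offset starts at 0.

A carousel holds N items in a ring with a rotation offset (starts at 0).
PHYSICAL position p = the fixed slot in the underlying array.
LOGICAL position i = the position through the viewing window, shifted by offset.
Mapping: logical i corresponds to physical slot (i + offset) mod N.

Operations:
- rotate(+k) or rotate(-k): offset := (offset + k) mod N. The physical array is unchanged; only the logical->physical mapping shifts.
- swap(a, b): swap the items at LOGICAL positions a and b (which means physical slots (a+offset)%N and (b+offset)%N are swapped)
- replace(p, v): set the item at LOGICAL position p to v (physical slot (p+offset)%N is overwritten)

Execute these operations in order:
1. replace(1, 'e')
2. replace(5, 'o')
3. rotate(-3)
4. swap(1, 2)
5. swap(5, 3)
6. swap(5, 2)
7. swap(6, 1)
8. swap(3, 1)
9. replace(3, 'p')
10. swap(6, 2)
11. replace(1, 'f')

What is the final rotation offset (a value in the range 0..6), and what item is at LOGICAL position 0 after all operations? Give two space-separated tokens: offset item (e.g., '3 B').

Answer: 4 E

Derivation:
After op 1 (replace(1, 'e')): offset=0, physical=[A,e,C,D,E,F,G], logical=[A,e,C,D,E,F,G]
After op 2 (replace(5, 'o')): offset=0, physical=[A,e,C,D,E,o,G], logical=[A,e,C,D,E,o,G]
After op 3 (rotate(-3)): offset=4, physical=[A,e,C,D,E,o,G], logical=[E,o,G,A,e,C,D]
After op 4 (swap(1, 2)): offset=4, physical=[A,e,C,D,E,G,o], logical=[E,G,o,A,e,C,D]
After op 5 (swap(5, 3)): offset=4, physical=[C,e,A,D,E,G,o], logical=[E,G,o,C,e,A,D]
After op 6 (swap(5, 2)): offset=4, physical=[C,e,o,D,E,G,A], logical=[E,G,A,C,e,o,D]
After op 7 (swap(6, 1)): offset=4, physical=[C,e,o,G,E,D,A], logical=[E,D,A,C,e,o,G]
After op 8 (swap(3, 1)): offset=4, physical=[D,e,o,G,E,C,A], logical=[E,C,A,D,e,o,G]
After op 9 (replace(3, 'p')): offset=4, physical=[p,e,o,G,E,C,A], logical=[E,C,A,p,e,o,G]
After op 10 (swap(6, 2)): offset=4, physical=[p,e,o,A,E,C,G], logical=[E,C,G,p,e,o,A]
After op 11 (replace(1, 'f')): offset=4, physical=[p,e,o,A,E,f,G], logical=[E,f,G,p,e,o,A]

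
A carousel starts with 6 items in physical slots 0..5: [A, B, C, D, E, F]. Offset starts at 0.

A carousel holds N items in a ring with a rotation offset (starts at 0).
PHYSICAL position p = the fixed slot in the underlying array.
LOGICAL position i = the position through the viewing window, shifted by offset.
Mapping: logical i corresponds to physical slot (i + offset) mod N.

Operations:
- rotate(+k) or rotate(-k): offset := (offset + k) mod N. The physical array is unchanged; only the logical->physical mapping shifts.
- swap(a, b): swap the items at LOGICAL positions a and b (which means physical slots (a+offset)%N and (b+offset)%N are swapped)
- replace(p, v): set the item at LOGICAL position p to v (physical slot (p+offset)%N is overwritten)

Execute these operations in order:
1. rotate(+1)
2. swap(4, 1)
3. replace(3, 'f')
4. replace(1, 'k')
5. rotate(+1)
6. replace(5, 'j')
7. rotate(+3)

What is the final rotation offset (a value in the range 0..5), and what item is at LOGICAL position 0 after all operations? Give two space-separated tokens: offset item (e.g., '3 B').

After op 1 (rotate(+1)): offset=1, physical=[A,B,C,D,E,F], logical=[B,C,D,E,F,A]
After op 2 (swap(4, 1)): offset=1, physical=[A,B,F,D,E,C], logical=[B,F,D,E,C,A]
After op 3 (replace(3, 'f')): offset=1, physical=[A,B,F,D,f,C], logical=[B,F,D,f,C,A]
After op 4 (replace(1, 'k')): offset=1, physical=[A,B,k,D,f,C], logical=[B,k,D,f,C,A]
After op 5 (rotate(+1)): offset=2, physical=[A,B,k,D,f,C], logical=[k,D,f,C,A,B]
After op 6 (replace(5, 'j')): offset=2, physical=[A,j,k,D,f,C], logical=[k,D,f,C,A,j]
After op 7 (rotate(+3)): offset=5, physical=[A,j,k,D,f,C], logical=[C,A,j,k,D,f]

Answer: 5 C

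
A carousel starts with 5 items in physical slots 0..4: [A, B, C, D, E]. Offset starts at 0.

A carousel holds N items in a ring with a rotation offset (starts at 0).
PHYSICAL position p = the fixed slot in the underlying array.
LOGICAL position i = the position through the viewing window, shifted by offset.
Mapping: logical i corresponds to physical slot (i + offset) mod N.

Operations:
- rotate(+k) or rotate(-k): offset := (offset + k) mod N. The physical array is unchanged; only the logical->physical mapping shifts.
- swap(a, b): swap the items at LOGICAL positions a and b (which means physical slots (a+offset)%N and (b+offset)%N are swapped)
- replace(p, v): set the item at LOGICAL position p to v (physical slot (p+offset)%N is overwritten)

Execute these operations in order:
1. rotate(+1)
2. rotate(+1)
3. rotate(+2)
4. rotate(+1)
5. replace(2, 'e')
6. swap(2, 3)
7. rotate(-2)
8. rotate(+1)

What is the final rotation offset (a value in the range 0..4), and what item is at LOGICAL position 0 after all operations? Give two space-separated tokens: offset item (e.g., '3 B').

Answer: 4 E

Derivation:
After op 1 (rotate(+1)): offset=1, physical=[A,B,C,D,E], logical=[B,C,D,E,A]
After op 2 (rotate(+1)): offset=2, physical=[A,B,C,D,E], logical=[C,D,E,A,B]
After op 3 (rotate(+2)): offset=4, physical=[A,B,C,D,E], logical=[E,A,B,C,D]
After op 4 (rotate(+1)): offset=0, physical=[A,B,C,D,E], logical=[A,B,C,D,E]
After op 5 (replace(2, 'e')): offset=0, physical=[A,B,e,D,E], logical=[A,B,e,D,E]
After op 6 (swap(2, 3)): offset=0, physical=[A,B,D,e,E], logical=[A,B,D,e,E]
After op 7 (rotate(-2)): offset=3, physical=[A,B,D,e,E], logical=[e,E,A,B,D]
After op 8 (rotate(+1)): offset=4, physical=[A,B,D,e,E], logical=[E,A,B,D,e]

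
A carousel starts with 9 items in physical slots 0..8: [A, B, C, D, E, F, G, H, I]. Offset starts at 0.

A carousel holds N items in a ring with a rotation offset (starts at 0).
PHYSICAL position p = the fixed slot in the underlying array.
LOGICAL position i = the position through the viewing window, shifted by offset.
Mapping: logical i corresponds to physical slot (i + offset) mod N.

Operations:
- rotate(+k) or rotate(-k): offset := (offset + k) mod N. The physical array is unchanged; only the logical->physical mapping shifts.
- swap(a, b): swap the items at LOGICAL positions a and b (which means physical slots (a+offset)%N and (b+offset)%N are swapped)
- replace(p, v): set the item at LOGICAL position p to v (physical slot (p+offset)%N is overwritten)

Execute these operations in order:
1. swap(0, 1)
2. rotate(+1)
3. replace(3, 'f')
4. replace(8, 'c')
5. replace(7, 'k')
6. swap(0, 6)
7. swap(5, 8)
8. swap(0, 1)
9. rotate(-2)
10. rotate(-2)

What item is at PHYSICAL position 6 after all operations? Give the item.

Answer: c

Derivation:
After op 1 (swap(0, 1)): offset=0, physical=[B,A,C,D,E,F,G,H,I], logical=[B,A,C,D,E,F,G,H,I]
After op 2 (rotate(+1)): offset=1, physical=[B,A,C,D,E,F,G,H,I], logical=[A,C,D,E,F,G,H,I,B]
After op 3 (replace(3, 'f')): offset=1, physical=[B,A,C,D,f,F,G,H,I], logical=[A,C,D,f,F,G,H,I,B]
After op 4 (replace(8, 'c')): offset=1, physical=[c,A,C,D,f,F,G,H,I], logical=[A,C,D,f,F,G,H,I,c]
After op 5 (replace(7, 'k')): offset=1, physical=[c,A,C,D,f,F,G,H,k], logical=[A,C,D,f,F,G,H,k,c]
After op 6 (swap(0, 6)): offset=1, physical=[c,H,C,D,f,F,G,A,k], logical=[H,C,D,f,F,G,A,k,c]
After op 7 (swap(5, 8)): offset=1, physical=[G,H,C,D,f,F,c,A,k], logical=[H,C,D,f,F,c,A,k,G]
After op 8 (swap(0, 1)): offset=1, physical=[G,C,H,D,f,F,c,A,k], logical=[C,H,D,f,F,c,A,k,G]
After op 9 (rotate(-2)): offset=8, physical=[G,C,H,D,f,F,c,A,k], logical=[k,G,C,H,D,f,F,c,A]
After op 10 (rotate(-2)): offset=6, physical=[G,C,H,D,f,F,c,A,k], logical=[c,A,k,G,C,H,D,f,F]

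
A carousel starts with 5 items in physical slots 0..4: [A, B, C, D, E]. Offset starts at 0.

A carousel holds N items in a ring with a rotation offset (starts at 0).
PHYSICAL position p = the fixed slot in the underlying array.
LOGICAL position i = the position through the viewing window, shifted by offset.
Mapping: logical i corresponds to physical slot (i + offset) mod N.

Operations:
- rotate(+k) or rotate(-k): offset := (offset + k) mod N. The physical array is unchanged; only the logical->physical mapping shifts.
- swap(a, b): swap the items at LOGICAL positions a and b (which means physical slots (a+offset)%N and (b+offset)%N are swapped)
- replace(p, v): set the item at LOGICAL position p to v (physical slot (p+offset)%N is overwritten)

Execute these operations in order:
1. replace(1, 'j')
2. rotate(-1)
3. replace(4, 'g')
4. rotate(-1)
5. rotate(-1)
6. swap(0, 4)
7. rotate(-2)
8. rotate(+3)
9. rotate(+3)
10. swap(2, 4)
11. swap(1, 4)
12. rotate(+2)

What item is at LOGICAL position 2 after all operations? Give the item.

After op 1 (replace(1, 'j')): offset=0, physical=[A,j,C,D,E], logical=[A,j,C,D,E]
After op 2 (rotate(-1)): offset=4, physical=[A,j,C,D,E], logical=[E,A,j,C,D]
After op 3 (replace(4, 'g')): offset=4, physical=[A,j,C,g,E], logical=[E,A,j,C,g]
After op 4 (rotate(-1)): offset=3, physical=[A,j,C,g,E], logical=[g,E,A,j,C]
After op 5 (rotate(-1)): offset=2, physical=[A,j,C,g,E], logical=[C,g,E,A,j]
After op 6 (swap(0, 4)): offset=2, physical=[A,C,j,g,E], logical=[j,g,E,A,C]
After op 7 (rotate(-2)): offset=0, physical=[A,C,j,g,E], logical=[A,C,j,g,E]
After op 8 (rotate(+3)): offset=3, physical=[A,C,j,g,E], logical=[g,E,A,C,j]
After op 9 (rotate(+3)): offset=1, physical=[A,C,j,g,E], logical=[C,j,g,E,A]
After op 10 (swap(2, 4)): offset=1, physical=[g,C,j,A,E], logical=[C,j,A,E,g]
After op 11 (swap(1, 4)): offset=1, physical=[j,C,g,A,E], logical=[C,g,A,E,j]
After op 12 (rotate(+2)): offset=3, physical=[j,C,g,A,E], logical=[A,E,j,C,g]

Answer: j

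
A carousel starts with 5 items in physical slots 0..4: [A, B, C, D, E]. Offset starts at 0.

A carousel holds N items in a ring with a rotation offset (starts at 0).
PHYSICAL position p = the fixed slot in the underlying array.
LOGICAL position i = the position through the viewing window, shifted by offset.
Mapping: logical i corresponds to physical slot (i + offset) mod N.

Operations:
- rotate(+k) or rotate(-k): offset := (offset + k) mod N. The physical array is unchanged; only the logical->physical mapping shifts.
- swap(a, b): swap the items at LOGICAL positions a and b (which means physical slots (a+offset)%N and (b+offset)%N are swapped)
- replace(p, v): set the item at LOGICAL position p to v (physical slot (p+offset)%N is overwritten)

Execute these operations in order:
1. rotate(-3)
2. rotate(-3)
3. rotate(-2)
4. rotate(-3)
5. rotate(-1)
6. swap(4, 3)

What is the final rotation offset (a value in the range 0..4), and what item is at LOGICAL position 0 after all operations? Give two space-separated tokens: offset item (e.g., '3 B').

After op 1 (rotate(-3)): offset=2, physical=[A,B,C,D,E], logical=[C,D,E,A,B]
After op 2 (rotate(-3)): offset=4, physical=[A,B,C,D,E], logical=[E,A,B,C,D]
After op 3 (rotate(-2)): offset=2, physical=[A,B,C,D,E], logical=[C,D,E,A,B]
After op 4 (rotate(-3)): offset=4, physical=[A,B,C,D,E], logical=[E,A,B,C,D]
After op 5 (rotate(-1)): offset=3, physical=[A,B,C,D,E], logical=[D,E,A,B,C]
After op 6 (swap(4, 3)): offset=3, physical=[A,C,B,D,E], logical=[D,E,A,C,B]

Answer: 3 D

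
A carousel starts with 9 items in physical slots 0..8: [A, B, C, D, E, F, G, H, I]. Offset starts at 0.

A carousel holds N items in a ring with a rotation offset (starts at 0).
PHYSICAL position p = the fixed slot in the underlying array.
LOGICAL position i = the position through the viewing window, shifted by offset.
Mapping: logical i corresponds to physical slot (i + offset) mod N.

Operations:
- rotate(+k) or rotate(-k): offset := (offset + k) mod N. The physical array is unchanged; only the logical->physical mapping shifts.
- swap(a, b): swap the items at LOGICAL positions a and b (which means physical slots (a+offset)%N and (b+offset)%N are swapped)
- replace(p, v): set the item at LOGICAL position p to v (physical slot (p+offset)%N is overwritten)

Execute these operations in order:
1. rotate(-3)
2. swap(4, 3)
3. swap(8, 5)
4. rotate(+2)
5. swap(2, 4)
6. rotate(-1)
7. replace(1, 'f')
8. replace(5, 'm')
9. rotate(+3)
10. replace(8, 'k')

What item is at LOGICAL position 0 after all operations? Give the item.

Answer: D

Derivation:
After op 1 (rotate(-3)): offset=6, physical=[A,B,C,D,E,F,G,H,I], logical=[G,H,I,A,B,C,D,E,F]
After op 2 (swap(4, 3)): offset=6, physical=[B,A,C,D,E,F,G,H,I], logical=[G,H,I,B,A,C,D,E,F]
After op 3 (swap(8, 5)): offset=6, physical=[B,A,F,D,E,C,G,H,I], logical=[G,H,I,B,A,F,D,E,C]
After op 4 (rotate(+2)): offset=8, physical=[B,A,F,D,E,C,G,H,I], logical=[I,B,A,F,D,E,C,G,H]
After op 5 (swap(2, 4)): offset=8, physical=[B,D,F,A,E,C,G,H,I], logical=[I,B,D,F,A,E,C,G,H]
After op 6 (rotate(-1)): offset=7, physical=[B,D,F,A,E,C,G,H,I], logical=[H,I,B,D,F,A,E,C,G]
After op 7 (replace(1, 'f')): offset=7, physical=[B,D,F,A,E,C,G,H,f], logical=[H,f,B,D,F,A,E,C,G]
After op 8 (replace(5, 'm')): offset=7, physical=[B,D,F,m,E,C,G,H,f], logical=[H,f,B,D,F,m,E,C,G]
After op 9 (rotate(+3)): offset=1, physical=[B,D,F,m,E,C,G,H,f], logical=[D,F,m,E,C,G,H,f,B]
After op 10 (replace(8, 'k')): offset=1, physical=[k,D,F,m,E,C,G,H,f], logical=[D,F,m,E,C,G,H,f,k]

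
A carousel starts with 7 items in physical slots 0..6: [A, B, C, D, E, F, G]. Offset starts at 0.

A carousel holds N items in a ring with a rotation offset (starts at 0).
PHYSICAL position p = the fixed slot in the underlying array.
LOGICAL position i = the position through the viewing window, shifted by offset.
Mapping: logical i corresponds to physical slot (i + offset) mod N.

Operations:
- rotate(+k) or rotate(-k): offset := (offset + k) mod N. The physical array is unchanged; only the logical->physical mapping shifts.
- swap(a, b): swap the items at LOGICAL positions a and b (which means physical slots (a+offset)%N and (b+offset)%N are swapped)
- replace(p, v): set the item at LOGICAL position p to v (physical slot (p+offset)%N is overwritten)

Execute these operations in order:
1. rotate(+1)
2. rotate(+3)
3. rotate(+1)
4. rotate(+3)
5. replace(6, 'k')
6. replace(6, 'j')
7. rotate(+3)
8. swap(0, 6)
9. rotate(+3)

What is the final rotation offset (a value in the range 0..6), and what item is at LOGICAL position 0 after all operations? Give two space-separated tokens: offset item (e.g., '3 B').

Answer: 0 j

Derivation:
After op 1 (rotate(+1)): offset=1, physical=[A,B,C,D,E,F,G], logical=[B,C,D,E,F,G,A]
After op 2 (rotate(+3)): offset=4, physical=[A,B,C,D,E,F,G], logical=[E,F,G,A,B,C,D]
After op 3 (rotate(+1)): offset=5, physical=[A,B,C,D,E,F,G], logical=[F,G,A,B,C,D,E]
After op 4 (rotate(+3)): offset=1, physical=[A,B,C,D,E,F,G], logical=[B,C,D,E,F,G,A]
After op 5 (replace(6, 'k')): offset=1, physical=[k,B,C,D,E,F,G], logical=[B,C,D,E,F,G,k]
After op 6 (replace(6, 'j')): offset=1, physical=[j,B,C,D,E,F,G], logical=[B,C,D,E,F,G,j]
After op 7 (rotate(+3)): offset=4, physical=[j,B,C,D,E,F,G], logical=[E,F,G,j,B,C,D]
After op 8 (swap(0, 6)): offset=4, physical=[j,B,C,E,D,F,G], logical=[D,F,G,j,B,C,E]
After op 9 (rotate(+3)): offset=0, physical=[j,B,C,E,D,F,G], logical=[j,B,C,E,D,F,G]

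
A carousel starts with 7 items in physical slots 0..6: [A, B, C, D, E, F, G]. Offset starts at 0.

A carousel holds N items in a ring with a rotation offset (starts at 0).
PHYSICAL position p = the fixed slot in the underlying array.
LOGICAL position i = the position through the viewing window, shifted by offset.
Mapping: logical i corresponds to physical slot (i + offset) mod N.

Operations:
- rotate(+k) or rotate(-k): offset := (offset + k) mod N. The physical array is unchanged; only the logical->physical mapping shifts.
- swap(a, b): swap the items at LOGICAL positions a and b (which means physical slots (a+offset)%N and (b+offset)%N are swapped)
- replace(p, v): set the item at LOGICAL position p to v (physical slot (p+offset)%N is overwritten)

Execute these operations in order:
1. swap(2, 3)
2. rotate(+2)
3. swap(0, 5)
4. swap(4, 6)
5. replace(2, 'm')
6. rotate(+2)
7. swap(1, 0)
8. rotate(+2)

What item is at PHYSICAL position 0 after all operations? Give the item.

Answer: D

Derivation:
After op 1 (swap(2, 3)): offset=0, physical=[A,B,D,C,E,F,G], logical=[A,B,D,C,E,F,G]
After op 2 (rotate(+2)): offset=2, physical=[A,B,D,C,E,F,G], logical=[D,C,E,F,G,A,B]
After op 3 (swap(0, 5)): offset=2, physical=[D,B,A,C,E,F,G], logical=[A,C,E,F,G,D,B]
After op 4 (swap(4, 6)): offset=2, physical=[D,G,A,C,E,F,B], logical=[A,C,E,F,B,D,G]
After op 5 (replace(2, 'm')): offset=2, physical=[D,G,A,C,m,F,B], logical=[A,C,m,F,B,D,G]
After op 6 (rotate(+2)): offset=4, physical=[D,G,A,C,m,F,B], logical=[m,F,B,D,G,A,C]
After op 7 (swap(1, 0)): offset=4, physical=[D,G,A,C,F,m,B], logical=[F,m,B,D,G,A,C]
After op 8 (rotate(+2)): offset=6, physical=[D,G,A,C,F,m,B], logical=[B,D,G,A,C,F,m]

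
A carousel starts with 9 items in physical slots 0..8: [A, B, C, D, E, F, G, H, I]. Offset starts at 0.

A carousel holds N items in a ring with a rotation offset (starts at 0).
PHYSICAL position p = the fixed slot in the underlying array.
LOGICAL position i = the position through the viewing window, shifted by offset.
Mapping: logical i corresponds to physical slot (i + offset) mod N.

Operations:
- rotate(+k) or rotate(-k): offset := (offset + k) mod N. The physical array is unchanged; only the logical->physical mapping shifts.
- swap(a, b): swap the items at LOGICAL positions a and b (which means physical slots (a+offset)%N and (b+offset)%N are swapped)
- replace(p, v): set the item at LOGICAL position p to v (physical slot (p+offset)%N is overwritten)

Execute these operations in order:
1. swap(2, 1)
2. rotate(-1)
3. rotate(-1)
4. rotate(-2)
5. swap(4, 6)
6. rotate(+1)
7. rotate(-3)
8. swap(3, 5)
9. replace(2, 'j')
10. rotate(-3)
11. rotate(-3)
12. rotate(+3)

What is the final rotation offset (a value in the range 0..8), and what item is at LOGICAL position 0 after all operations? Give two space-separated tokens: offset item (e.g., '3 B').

Answer: 0 B

Derivation:
After op 1 (swap(2, 1)): offset=0, physical=[A,C,B,D,E,F,G,H,I], logical=[A,C,B,D,E,F,G,H,I]
After op 2 (rotate(-1)): offset=8, physical=[A,C,B,D,E,F,G,H,I], logical=[I,A,C,B,D,E,F,G,H]
After op 3 (rotate(-1)): offset=7, physical=[A,C,B,D,E,F,G,H,I], logical=[H,I,A,C,B,D,E,F,G]
After op 4 (rotate(-2)): offset=5, physical=[A,C,B,D,E,F,G,H,I], logical=[F,G,H,I,A,C,B,D,E]
After op 5 (swap(4, 6)): offset=5, physical=[B,C,A,D,E,F,G,H,I], logical=[F,G,H,I,B,C,A,D,E]
After op 6 (rotate(+1)): offset=6, physical=[B,C,A,D,E,F,G,H,I], logical=[G,H,I,B,C,A,D,E,F]
After op 7 (rotate(-3)): offset=3, physical=[B,C,A,D,E,F,G,H,I], logical=[D,E,F,G,H,I,B,C,A]
After op 8 (swap(3, 5)): offset=3, physical=[B,C,A,D,E,F,I,H,G], logical=[D,E,F,I,H,G,B,C,A]
After op 9 (replace(2, 'j')): offset=3, physical=[B,C,A,D,E,j,I,H,G], logical=[D,E,j,I,H,G,B,C,A]
After op 10 (rotate(-3)): offset=0, physical=[B,C,A,D,E,j,I,H,G], logical=[B,C,A,D,E,j,I,H,G]
After op 11 (rotate(-3)): offset=6, physical=[B,C,A,D,E,j,I,H,G], logical=[I,H,G,B,C,A,D,E,j]
After op 12 (rotate(+3)): offset=0, physical=[B,C,A,D,E,j,I,H,G], logical=[B,C,A,D,E,j,I,H,G]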